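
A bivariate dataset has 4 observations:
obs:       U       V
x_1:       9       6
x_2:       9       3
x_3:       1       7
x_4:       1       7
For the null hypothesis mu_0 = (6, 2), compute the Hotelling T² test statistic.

Step 1 — sample mean vector:
  mean(U) = (9 + 9 + 1 + 1) / 4 = 20/4 = 5
  mean(V) = (6 + 3 + 7 + 7) / 4 = 23/4 = 5.75
  x̄ = (5, 5.75),  deviation x̄ - mu_0 = (5, 5.75) - (6, 2) = (-1, 3.75).

Step 2 — sample covariance matrix, S[i,j] = (1/(n-1)) · Σ_k (x_{k,i} - mean_i) · (x_{k,j} - mean_j), divisor n-1 = 3:
  S[U,U] = ((4)·(4) + (4)·(4) + (-4)·(-4) + (-4)·(-4)) / 3 = 64/3 = 21.3333
  S[U,V] = ((4)·(0.25) + (4)·(-2.75) + (-4)·(1.25) + (-4)·(1.25)) / 3 = -20/3 = -6.6667
  S[V,V] = ((0.25)·(0.25) + (-2.75)·(-2.75) + (1.25)·(1.25) + (1.25)·(1.25)) / 3 = 10.75/3 = 3.5833
  S = [[21.3333, -6.6667],
 [-6.6667, 3.5833]].

Step 3 — invert S. det(S) = 21.3333·3.5833 - (-6.6667)² = 32.
  S^{-1} = (1/det) · [[d, -b], [-b, a]] = [[0.112, 0.2083],
 [0.2083, 0.6667]].

Step 4 — quadratic form (x̄ - mu_0)^T · S^{-1} · (x̄ - mu_0):
  S^{-1} · (x̄ - mu_0) = (0.6693, 2.2917),
  (x̄ - mu_0)^T · [...] = (-1)·(0.6693) + (3.75)·(2.2917) = 7.9245.

Step 5 — scale by n: T² = 4 · 7.9245 = 31.6979.

T² ≈ 31.6979


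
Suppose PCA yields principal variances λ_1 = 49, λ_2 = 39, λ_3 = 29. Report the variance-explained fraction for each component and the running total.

Step 1 — total variance = trace(Sigma) = Σ λ_i = 49 + 39 + 29 = 117.

Step 2 — fraction explained by component i = λ_i / Σ λ:
  PC1: 49/117 = 0.4188
  PC2: 39/117 = 0.3333
  PC3: 29/117 = 0.2479

Step 3 — cumulative fraction after k components = (λ_1 + ... + λ_k) / Σ λ:
  k = 1: 49/117 = 0.4188
  k = 2: (49 + 39)/117 = 88/117 = 0.7521
  k = 3: (49 + 39 + 29)/117 = 117/117 = 1

Summary (fraction, with percent):

explained: PC1 0.4188 (41.88%), PC2 0.3333 (33.33%), PC3 0.2479 (24.79%);  cumulative: 0.4188, 0.7521, 1


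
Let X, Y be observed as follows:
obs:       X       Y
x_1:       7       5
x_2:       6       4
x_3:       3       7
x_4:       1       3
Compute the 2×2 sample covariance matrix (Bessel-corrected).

Step 1 — column means:
  mean(X) = (7 + 6 + 3 + 1) / 4 = 17/4 = 4.25
  mean(Y) = (5 + 4 + 7 + 3) / 4 = 19/4 = 4.75

Step 2 — sample covariance S[i,j] = (1/(n-1)) · Σ_k (x_{k,i} - mean_i) · (x_{k,j} - mean_j), with n-1 = 3.
  S[X,X] = ((2.75)·(2.75) + (1.75)·(1.75) + (-1.25)·(-1.25) + (-3.25)·(-3.25)) / 3 = 22.75/3 = 7.5833
  S[X,Y] = ((2.75)·(0.25) + (1.75)·(-0.75) + (-1.25)·(2.25) + (-3.25)·(-1.75)) / 3 = 2.25/3 = 0.75
  S[Y,Y] = ((0.25)·(0.25) + (-0.75)·(-0.75) + (2.25)·(2.25) + (-1.75)·(-1.75)) / 3 = 8.75/3 = 2.9167

S is symmetric (S[j,i] = S[i,j]). Assembling:

S = [[7.5833, 0.75],
 [0.75, 2.9167]]


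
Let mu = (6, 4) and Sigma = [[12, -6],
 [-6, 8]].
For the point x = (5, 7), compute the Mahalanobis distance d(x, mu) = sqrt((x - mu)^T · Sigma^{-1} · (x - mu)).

Step 1 — centre the observation: (x - mu) = (-1, 3).

Step 2 — invert Sigma. det(Sigma) = 12·8 - (-6)² = 60.
  Sigma^{-1} = (1/det) · [[d, -b], [-b, a]] = [[0.1333, 0.1],
 [0.1, 0.2]].

Step 3 — form the quadratic (x - mu)^T · Sigma^{-1} · (x - mu):
  Sigma^{-1} · (x - mu) = (0.1667, 0.5).
  (x - mu)^T · [Sigma^{-1} · (x - mu)] = (-1)·(0.1667) + (3)·(0.5) = 1.3333.

Step 4 — take square root: d = √(1.3333) ≈ 1.1547.

d(x, mu) = √(1.3333) ≈ 1.1547


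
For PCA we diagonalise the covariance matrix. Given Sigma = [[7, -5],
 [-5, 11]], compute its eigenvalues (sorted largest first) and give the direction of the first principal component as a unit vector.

Step 1 — characteristic polynomial of 2×2 Sigma:
  det(Sigma - λI) = λ² - trace · λ + det = 0.
  trace = 7 + 11 = 18, det = 7·11 - (-5)² = 52.
Step 2 — discriminant:
  Δ = trace² - 4·det = 324 - 208 = 116.
Step 3 — eigenvalues:
  λ = (trace ± √Δ)/2 = (18 ± 10.7703)/2,
  λ_1 = 14.3852,  λ_2 = 3.6148.

Step 4 — unit eigenvector for λ_1: solve (Sigma - λ_1 I)v = 0. First row:
  (7 - 14.3852)·v_x + (-5)·v_y = 0, i.e. (-7.3852)·v_x + (-5)·v_y = 0,
  so v ∝ (b, λ_1 - a) = (-5, 7.3852); multiply by -1 so the first entry is positive: u = (5, -7.3852).
  ||u|| = √((5)² + (-7.3852)²) = √(79.5407) ≈ 8.9186,
  v_1 = u/||u|| ≈ (0.5606, -0.8281) (||v_1|| = 1).

λ_1 = 14.3852,  λ_2 = 3.6148;  v_1 ≈ (0.5606, -0.8281)


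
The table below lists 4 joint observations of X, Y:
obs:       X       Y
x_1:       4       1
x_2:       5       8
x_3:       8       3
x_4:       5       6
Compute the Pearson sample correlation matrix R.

Step 1 — column means:
  mean(X) = (4 + 5 + 8 + 5) / 4 = 22/4 = 5.5
  mean(Y) = (1 + 8 + 3 + 6) / 4 = 18/4 = 4.5

Step 2 — sample variances and covariances s[i,j] = (1/(n-1)) · Σ_k (x_{k,i} - mean_i) · (x_{k,j} - mean_j), with n-1 = 3:
  s[X,X] = ((-1.5)·(-1.5) + (-0.5)·(-0.5) + (2.5)·(2.5) + (-0.5)·(-0.5)) / 3 = 9/3 = 3
  s[X,Y] = ((-1.5)·(-3.5) + (-0.5)·(3.5) + (2.5)·(-1.5) + (-0.5)·(1.5)) / 3 = -1/3 = -0.3333
  s[Y,Y] = ((-3.5)·(-3.5) + (3.5)·(3.5) + (-1.5)·(-1.5) + (1.5)·(1.5)) / 3 = 29/3 = 9.6667
  Sample standard deviations s_i = √(s[i,i]):
  s(X) = √(3) = 1.7321
  s(Y) = √(9.6667) = 3.1091

Step 3 — r_{ij} = s_{ij} / (s_i · s_j):
  r[X,X] = 1 (diagonal).
  r[X,Y] = -0.3333 / (1.7321 · 3.1091) = -0.3333 / 5.3852 = -0.0619
  r[Y,Y] = 1 (diagonal).

R is symmetric with unit diagonal. Assembling:

R = [[1, -0.0619],
 [-0.0619, 1]]


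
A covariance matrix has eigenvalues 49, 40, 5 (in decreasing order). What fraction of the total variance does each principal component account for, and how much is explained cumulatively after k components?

Step 1 — total variance = trace(Sigma) = Σ λ_i = 49 + 40 + 5 = 94.

Step 2 — fraction explained by component i = λ_i / Σ λ:
  PC1: 49/94 = 0.5213
  PC2: 40/94 = 0.4255
  PC3: 5/94 = 0.0532

Step 3 — cumulative fraction after k components = (λ_1 + ... + λ_k) / Σ λ:
  k = 1: 49/94 = 0.5213
  k = 2: (49 + 40)/94 = 89/94 = 0.9468
  k = 3: (49 + 40 + 5)/94 = 94/94 = 1

Summary (fraction, with percent):

explained: PC1 0.5213 (52.13%), PC2 0.4255 (42.55%), PC3 0.0532 (5.32%);  cumulative: 0.5213, 0.9468, 1


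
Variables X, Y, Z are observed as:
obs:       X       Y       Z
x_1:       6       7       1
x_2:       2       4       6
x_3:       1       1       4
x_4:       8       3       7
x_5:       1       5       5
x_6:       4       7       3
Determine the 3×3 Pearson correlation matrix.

Step 1 — column means:
  mean(X) = (6 + 2 + 1 + 8 + 1 + 4) / 6 = 22/6 = 3.6667
  mean(Y) = (7 + 4 + 1 + 3 + 5 + 7) / 6 = 27/6 = 4.5
  mean(Z) = (1 + 6 + 4 + 7 + 5 + 3) / 6 = 26/6 = 4.3333

Step 2 — sample variances and covariances s[i,j] = (1/(n-1)) · Σ_k (x_{k,i} - mean_i) · (x_{k,j} - mean_j), with n-1 = 5:
  s[X,X] = ((2.3333)·(2.3333) + (-1.6667)·(-1.6667) + (-2.6667)·(-2.6667) + (4.3333)·(4.3333) + (-2.6667)·(-2.6667) + (0.3333)·(0.3333)) / 5 = 41.3333/5 = 8.2667
  s[X,Y] = ((2.3333)·(2.5) + (-1.6667)·(-0.5) + (-2.6667)·(-3.5) + (4.3333)·(-1.5) + (-2.6667)·(0.5) + (0.3333)·(2.5)) / 5 = 9/5 = 1.8
  s[X,Z] = ((2.3333)·(-3.3333) + (-1.6667)·(1.6667) + (-2.6667)·(-0.3333) + (4.3333)·(2.6667) + (-2.6667)·(0.6667) + (0.3333)·(-1.3333)) / 5 = -0.3333/5 = -0.0667
  s[Y,Y] = ((2.5)·(2.5) + (-0.5)·(-0.5) + (-3.5)·(-3.5) + (-1.5)·(-1.5) + (0.5)·(0.5) + (2.5)·(2.5)) / 5 = 27.5/5 = 5.5
  s[Y,Z] = ((2.5)·(-3.3333) + (-0.5)·(1.6667) + (-3.5)·(-0.3333) + (-1.5)·(2.6667) + (0.5)·(0.6667) + (2.5)·(-1.3333)) / 5 = -15/5 = -3
  s[Z,Z] = ((-3.3333)·(-3.3333) + (1.6667)·(1.6667) + (-0.3333)·(-0.3333) + (2.6667)·(2.6667) + (0.6667)·(0.6667) + (-1.3333)·(-1.3333)) / 5 = 23.3333/5 = 4.6667
  Sample standard deviations s_i = √(s[i,i]):
  s(X) = √(8.2667) = 2.8752
  s(Y) = √(5.5) = 2.3452
  s(Z) = √(4.6667) = 2.1602

Step 3 — r_{ij} = s_{ij} / (s_i · s_j):
  r[X,X] = 1 (diagonal).
  r[X,Y] = 1.8 / (2.8752 · 2.3452) = 1.8 / 6.7429 = 0.2669
  r[X,Z] = -0.0667 / (2.8752 · 2.1602) = -0.0667 / 6.2111 = -0.0107
  r[Y,Y] = 1 (diagonal).
  r[Y,Z] = -3 / (2.3452 · 2.1602) = -3 / 5.0662 = -0.5922
  r[Z,Z] = 1 (diagonal).

R is symmetric with unit diagonal. Assembling:

R = [[1, 0.2669, -0.0107],
 [0.2669, 1, -0.5922],
 [-0.0107, -0.5922, 1]]


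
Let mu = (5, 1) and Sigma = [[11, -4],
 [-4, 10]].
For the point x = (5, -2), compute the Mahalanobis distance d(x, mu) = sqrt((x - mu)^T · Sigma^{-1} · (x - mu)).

Step 1 — centre the observation: (x - mu) = (0, -3).

Step 2 — invert Sigma. det(Sigma) = 11·10 - (-4)² = 94.
  Sigma^{-1} = (1/det) · [[d, -b], [-b, a]] = [[0.1064, 0.0426],
 [0.0426, 0.117]].

Step 3 — form the quadratic (x - mu)^T · Sigma^{-1} · (x - mu):
  Sigma^{-1} · (x - mu) = (-0.1277, -0.3511).
  (x - mu)^T · [Sigma^{-1} · (x - mu)] = (0)·(-0.1277) + (-3)·(-0.3511) = 1.0532.

Step 4 — take square root: d = √(1.0532) ≈ 1.0263.

d(x, mu) = √(1.0532) ≈ 1.0263


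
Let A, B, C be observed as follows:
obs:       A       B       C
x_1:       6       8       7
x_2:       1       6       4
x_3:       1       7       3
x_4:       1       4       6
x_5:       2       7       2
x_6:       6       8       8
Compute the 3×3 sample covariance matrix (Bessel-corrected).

Step 1 — column means:
  mean(A) = (6 + 1 + 1 + 1 + 2 + 6) / 6 = 17/6 = 2.8333
  mean(B) = (8 + 6 + 7 + 4 + 7 + 8) / 6 = 40/6 = 6.6667
  mean(C) = (7 + 4 + 3 + 6 + 2 + 8) / 6 = 30/6 = 5

Step 2 — sample covariance S[i,j] = (1/(n-1)) · Σ_k (x_{k,i} - mean_i) · (x_{k,j} - mean_j), with n-1 = 5.
  S[A,A] = ((3.1667)·(3.1667) + (-1.8333)·(-1.8333) + (-1.8333)·(-1.8333) + (-1.8333)·(-1.8333) + (-0.8333)·(-0.8333) + (3.1667)·(3.1667)) / 5 = 30.8333/5 = 6.1667
  S[A,B] = ((3.1667)·(1.3333) + (-1.8333)·(-0.6667) + (-1.8333)·(0.3333) + (-1.8333)·(-2.6667) + (-0.8333)·(0.3333) + (3.1667)·(1.3333)) / 5 = 13.6667/5 = 2.7333
  S[A,C] = ((3.1667)·(2) + (-1.8333)·(-1) + (-1.8333)·(-2) + (-1.8333)·(1) + (-0.8333)·(-3) + (3.1667)·(3)) / 5 = 22/5 = 4.4
  S[B,B] = ((1.3333)·(1.3333) + (-0.6667)·(-0.6667) + (0.3333)·(0.3333) + (-2.6667)·(-2.6667) + (0.3333)·(0.3333) + (1.3333)·(1.3333)) / 5 = 11.3333/5 = 2.2667
  S[B,C] = ((1.3333)·(2) + (-0.6667)·(-1) + (0.3333)·(-2) + (-2.6667)·(1) + (0.3333)·(-3) + (1.3333)·(3)) / 5 = 3/5 = 0.6
  S[C,C] = ((2)·(2) + (-1)·(-1) + (-2)·(-2) + (1)·(1) + (-3)·(-3) + (3)·(3)) / 5 = 28/5 = 5.6

S is symmetric (S[j,i] = S[i,j]). Assembling:

S = [[6.1667, 2.7333, 4.4],
 [2.7333, 2.2667, 0.6],
 [4.4, 0.6, 5.6]]


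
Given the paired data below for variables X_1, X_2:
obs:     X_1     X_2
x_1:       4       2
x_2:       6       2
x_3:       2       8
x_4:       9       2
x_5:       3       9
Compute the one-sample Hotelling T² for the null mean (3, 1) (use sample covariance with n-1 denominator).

Step 1 — sample mean vector:
  mean(X_1) = (4 + 6 + 2 + 9 + 3) / 5 = 24/5 = 4.8
  mean(X_2) = (2 + 2 + 8 + 2 + 9) / 5 = 23/5 = 4.6
  x̄ = (4.8, 4.6),  deviation x̄ - mu_0 = (4.8, 4.6) - (3, 1) = (1.8, 3.6).

Step 2 — sample covariance matrix, S[i,j] = (1/(n-1)) · Σ_k (x_{k,i} - mean_i) · (x_{k,j} - mean_j), divisor n-1 = 4:
  S[X_1,X_1] = ((-0.8)·(-0.8) + (1.2)·(1.2) + (-2.8)·(-2.8) + (4.2)·(4.2) + (-1.8)·(-1.8)) / 4 = 30.8/4 = 7.7
  S[X_1,X_2] = ((-0.8)·(-2.6) + (1.2)·(-2.6) + (-2.8)·(3.4) + (4.2)·(-2.6) + (-1.8)·(4.4)) / 4 = -29.4/4 = -7.35
  S[X_2,X_2] = ((-2.6)·(-2.6) + (-2.6)·(-2.6) + (3.4)·(3.4) + (-2.6)·(-2.6) + (4.4)·(4.4)) / 4 = 51.2/4 = 12.8
  S = [[7.7, -7.35],
 [-7.35, 12.8]].

Step 3 — invert S. det(S) = 7.7·12.8 - (-7.35)² = 44.5375.
  S^{-1} = (1/det) · [[d, -b], [-b, a]] = [[0.2874, 0.165],
 [0.165, 0.1729]].

Step 4 — quadratic form (x̄ - mu_0)^T · S^{-1} · (x̄ - mu_0):
  S^{-1} · (x̄ - mu_0) = (1.1114, 0.9194),
  (x̄ - mu_0)^T · [...] = (1.8)·(1.1114) + (3.6)·(0.9194) = 5.3106.

Step 5 — scale by n: T² = 5 · 5.3106 = 26.5529.

T² ≈ 26.5529


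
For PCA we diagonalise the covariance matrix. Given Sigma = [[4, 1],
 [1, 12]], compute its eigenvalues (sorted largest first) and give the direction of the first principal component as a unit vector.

Step 1 — characteristic polynomial of 2×2 Sigma:
  det(Sigma - λI) = λ² - trace · λ + det = 0.
  trace = 4 + 12 = 16, det = 4·12 - (1)² = 47.
Step 2 — discriminant:
  Δ = trace² - 4·det = 256 - 188 = 68.
Step 3 — eigenvalues:
  λ = (trace ± √Δ)/2 = (16 ± 8.2462)/2,
  λ_1 = 12.1231,  λ_2 = 3.8769.

Step 4 — unit eigenvector for λ_1: solve (Sigma - λ_1 I)v = 0. First row:
  (4 - 12.1231)·v_x + (1)·v_y = 0, i.e. (-8.1231)·v_x + (1)·v_y = 0,
  so v ∝ (b, λ_1 - a) = (1, 8.1231) = u.
  ||u|| = √((1)² + (8.1231)²) = √(66.9848) ≈ 8.1844,
  v_1 = u/||u|| ≈ (0.1222, 0.9925) (||v_1|| = 1).

λ_1 = 12.1231,  λ_2 = 3.8769;  v_1 ≈ (0.1222, 0.9925)


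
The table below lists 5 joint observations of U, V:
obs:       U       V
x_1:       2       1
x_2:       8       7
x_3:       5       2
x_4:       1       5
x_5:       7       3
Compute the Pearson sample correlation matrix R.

Step 1 — column means:
  mean(U) = (2 + 8 + 5 + 1 + 7) / 5 = 23/5 = 4.6
  mean(V) = (1 + 7 + 2 + 5 + 3) / 5 = 18/5 = 3.6

Step 2 — sample variances and covariances s[i,j] = (1/(n-1)) · Σ_k (x_{k,i} - mean_i) · (x_{k,j} - mean_j), with n-1 = 4:
  s[U,U] = ((-2.6)·(-2.6) + (3.4)·(3.4) + (0.4)·(0.4) + (-3.6)·(-3.6) + (2.4)·(2.4)) / 4 = 37.2/4 = 9.3
  s[U,V] = ((-2.6)·(-2.6) + (3.4)·(3.4) + (0.4)·(-1.6) + (-3.6)·(1.4) + (2.4)·(-0.6)) / 4 = 11.2/4 = 2.8
  s[V,V] = ((-2.6)·(-2.6) + (3.4)·(3.4) + (-1.6)·(-1.6) + (1.4)·(1.4) + (-0.6)·(-0.6)) / 4 = 23.2/4 = 5.8
  Sample standard deviations s_i = √(s[i,i]):
  s(U) = √(9.3) = 3.0496
  s(V) = √(5.8) = 2.4083

Step 3 — r_{ij} = s_{ij} / (s_i · s_j):
  r[U,U] = 1 (diagonal).
  r[U,V] = 2.8 / (3.0496 · 2.4083) = 2.8 / 7.3444 = 0.3812
  r[V,V] = 1 (diagonal).

R is symmetric with unit diagonal. Assembling:

R = [[1, 0.3812],
 [0.3812, 1]]


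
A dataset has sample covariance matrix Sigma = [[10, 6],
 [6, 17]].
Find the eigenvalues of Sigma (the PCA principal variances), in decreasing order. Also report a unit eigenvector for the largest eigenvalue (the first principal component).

Step 1 — characteristic polynomial of 2×2 Sigma:
  det(Sigma - λI) = λ² - trace · λ + det = 0.
  trace = 10 + 17 = 27, det = 10·17 - (6)² = 134.
Step 2 — discriminant:
  Δ = trace² - 4·det = 729 - 536 = 193.
Step 3 — eigenvalues:
  λ = (trace ± √Δ)/2 = (27 ± 13.8924)/2,
  λ_1 = 20.4462,  λ_2 = 6.5538.

Step 4 — unit eigenvector for λ_1: solve (Sigma - λ_1 I)v = 0. First row:
  (10 - 20.4462)·v_x + (6)·v_y = 0, i.e. (-10.4462)·v_x + (6)·v_y = 0,
  so v ∝ (b, λ_1 - a) = (6, 10.4462) = u.
  ||u|| = √((6)² + (10.4462)²) = √(145.1236) ≈ 12.0467,
  v_1 = u/||u|| ≈ (0.4981, 0.8671) (||v_1|| = 1).

λ_1 = 20.4462,  λ_2 = 6.5538;  v_1 ≈ (0.4981, 0.8671)


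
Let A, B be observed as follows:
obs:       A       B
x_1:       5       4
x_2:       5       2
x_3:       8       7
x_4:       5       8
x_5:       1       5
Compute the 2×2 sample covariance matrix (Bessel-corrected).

Step 1 — column means:
  mean(A) = (5 + 5 + 8 + 5 + 1) / 5 = 24/5 = 4.8
  mean(B) = (4 + 2 + 7 + 8 + 5) / 5 = 26/5 = 5.2

Step 2 — sample covariance S[i,j] = (1/(n-1)) · Σ_k (x_{k,i} - mean_i) · (x_{k,j} - mean_j), with n-1 = 4.
  S[A,A] = ((0.2)·(0.2) + (0.2)·(0.2) + (3.2)·(3.2) + (0.2)·(0.2) + (-3.8)·(-3.8)) / 4 = 24.8/4 = 6.2
  S[A,B] = ((0.2)·(-1.2) + (0.2)·(-3.2) + (3.2)·(1.8) + (0.2)·(2.8) + (-3.8)·(-0.2)) / 4 = 6.2/4 = 1.55
  S[B,B] = ((-1.2)·(-1.2) + (-3.2)·(-3.2) + (1.8)·(1.8) + (2.8)·(2.8) + (-0.2)·(-0.2)) / 4 = 22.8/4 = 5.7

S is symmetric (S[j,i] = S[i,j]). Assembling:

S = [[6.2, 1.55],
 [1.55, 5.7]]


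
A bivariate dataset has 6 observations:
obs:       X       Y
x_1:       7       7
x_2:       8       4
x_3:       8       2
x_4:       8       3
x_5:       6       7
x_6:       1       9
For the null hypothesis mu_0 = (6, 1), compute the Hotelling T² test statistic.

Step 1 — sample mean vector:
  mean(X) = (7 + 8 + 8 + 8 + 6 + 1) / 6 = 38/6 = 6.3333
  mean(Y) = (7 + 4 + 2 + 3 + 7 + 9) / 6 = 32/6 = 5.3333
  x̄ = (6.3333, 5.3333),  deviation x̄ - mu_0 = (6.3333, 5.3333) - (6, 1) = (0.3333, 4.3333).

Step 2 — sample covariance matrix, S[i,j] = (1/(n-1)) · Σ_k (x_{k,i} - mean_i) · (x_{k,j} - mean_j), divisor n-1 = 5:
  S[X,X] = ((0.6667)·(0.6667) + (1.6667)·(1.6667) + (1.6667)·(1.6667) + (1.6667)·(1.6667) + (-0.3333)·(-0.3333) + (-5.3333)·(-5.3333)) / 5 = 37.3333/5 = 7.4667
  S[X,Y] = ((0.6667)·(1.6667) + (1.6667)·(-1.3333) + (1.6667)·(-3.3333) + (1.6667)·(-2.3333) + (-0.3333)·(1.6667) + (-5.3333)·(3.6667)) / 5 = -30.6667/5 = -6.1333
  S[Y,Y] = ((1.6667)·(1.6667) + (-1.3333)·(-1.3333) + (-3.3333)·(-3.3333) + (-2.3333)·(-2.3333) + (1.6667)·(1.6667) + (3.6667)·(3.6667)) / 5 = 37.3333/5 = 7.4667
  S = [[7.4667, -6.1333],
 [-6.1333, 7.4667]].

Step 3 — invert S. det(S) = 7.4667·7.4667 - (-6.1333)² = 18.1333.
  S^{-1} = (1/det) · [[d, -b], [-b, a]] = [[0.4118, 0.3382],
 [0.3382, 0.4118]].

Step 4 — quadratic form (x̄ - mu_0)^T · S^{-1} · (x̄ - mu_0):
  S^{-1} · (x̄ - mu_0) = (1.6029, 1.8971),
  (x̄ - mu_0)^T · [...] = (0.3333)·(1.6029) + (4.3333)·(1.8971) = 8.7549.

Step 5 — scale by n: T² = 6 · 8.7549 = 52.5294.

T² ≈ 52.5294


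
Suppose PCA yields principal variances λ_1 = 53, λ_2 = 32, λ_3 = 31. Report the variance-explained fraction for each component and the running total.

Step 1 — total variance = trace(Sigma) = Σ λ_i = 53 + 32 + 31 = 116.

Step 2 — fraction explained by component i = λ_i / Σ λ:
  PC1: 53/116 = 0.4569
  PC2: 32/116 = 0.2759
  PC3: 31/116 = 0.2672

Step 3 — cumulative fraction after k components = (λ_1 + ... + λ_k) / Σ λ:
  k = 1: 53/116 = 0.4569
  k = 2: (53 + 32)/116 = 85/116 = 0.7328
  k = 3: (53 + 32 + 31)/116 = 116/116 = 1

Summary (fraction, with percent):

explained: PC1 0.4569 (45.69%), PC2 0.2759 (27.59%), PC3 0.2672 (26.72%);  cumulative: 0.4569, 0.7328, 1


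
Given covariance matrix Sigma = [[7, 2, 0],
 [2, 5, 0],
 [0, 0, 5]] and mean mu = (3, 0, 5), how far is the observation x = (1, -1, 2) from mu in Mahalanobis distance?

Step 1 — centre the observation: (x - mu) = (-2, -1, -3).

Step 2 — invert Sigma (cofactor / det for 3×3, or solve directly):
  Sigma^{-1} = [[0.1613, -0.0645, 0],
 [-0.0645, 0.2258, 0],
 [0, 0, 0.2]].

Step 3 — form the quadratic (x - mu)^T · Sigma^{-1} · (x - mu):
  Sigma^{-1} · (x - mu) = (-0.2581, -0.0968, -0.6).
  (x - mu)^T · [Sigma^{-1} · (x - mu)] = (-2)·(-0.2581) + (-1)·(-0.0968) + (-3)·(-0.6) = 2.4129.

Step 4 — take square root: d = √(2.4129) ≈ 1.5534.

d(x, mu) = √(2.4129) ≈ 1.5534


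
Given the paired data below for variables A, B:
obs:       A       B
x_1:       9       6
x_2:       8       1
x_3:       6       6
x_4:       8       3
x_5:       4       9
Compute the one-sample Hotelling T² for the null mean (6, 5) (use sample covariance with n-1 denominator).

Step 1 — sample mean vector:
  mean(A) = (9 + 8 + 6 + 8 + 4) / 5 = 35/5 = 7
  mean(B) = (6 + 1 + 6 + 3 + 9) / 5 = 25/5 = 5
  x̄ = (7, 5),  deviation x̄ - mu_0 = (7, 5) - (6, 5) = (1, 0).

Step 2 — sample covariance matrix, S[i,j] = (1/(n-1)) · Σ_k (x_{k,i} - mean_i) · (x_{k,j} - mean_j), divisor n-1 = 4:
  S[A,A] = ((2)·(2) + (1)·(1) + (-1)·(-1) + (1)·(1) + (-3)·(-3)) / 4 = 16/4 = 4
  S[A,B] = ((2)·(1) + (1)·(-4) + (-1)·(1) + (1)·(-2) + (-3)·(4)) / 4 = -17/4 = -4.25
  S[B,B] = ((1)·(1) + (-4)·(-4) + (1)·(1) + (-2)·(-2) + (4)·(4)) / 4 = 38/4 = 9.5
  S = [[4, -4.25],
 [-4.25, 9.5]].

Step 3 — invert S. det(S) = 4·9.5 - (-4.25)² = 19.9375.
  S^{-1} = (1/det) · [[d, -b], [-b, a]] = [[0.4765, 0.2132],
 [0.2132, 0.2006]].

Step 4 — quadratic form (x̄ - mu_0)^T · S^{-1} · (x̄ - mu_0):
  S^{-1} · (x̄ - mu_0) = (0.4765, 0.2132),
  (x̄ - mu_0)^T · [...] = (1)·(0.4765) + (0)·(0.2132) = 0.4765.

Step 5 — scale by n: T² = 5 · 0.4765 = 2.3824.

T² ≈ 2.3824


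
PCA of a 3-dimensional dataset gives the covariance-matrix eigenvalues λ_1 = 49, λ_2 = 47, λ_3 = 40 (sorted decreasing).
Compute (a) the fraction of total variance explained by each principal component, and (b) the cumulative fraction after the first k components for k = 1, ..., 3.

Step 1 — total variance = trace(Sigma) = Σ λ_i = 49 + 47 + 40 = 136.

Step 2 — fraction explained by component i = λ_i / Σ λ:
  PC1: 49/136 = 0.3603
  PC2: 47/136 = 0.3456
  PC3: 40/136 = 0.2941

Step 3 — cumulative fraction after k components = (λ_1 + ... + λ_k) / Σ λ:
  k = 1: 49/136 = 0.3603
  k = 2: (49 + 47)/136 = 96/136 = 0.7059
  k = 3: (49 + 47 + 40)/136 = 136/136 = 1

Summary (fraction, with percent):

explained: PC1 0.3603 (36.03%), PC2 0.3456 (34.56%), PC3 0.2941 (29.41%);  cumulative: 0.3603, 0.7059, 1


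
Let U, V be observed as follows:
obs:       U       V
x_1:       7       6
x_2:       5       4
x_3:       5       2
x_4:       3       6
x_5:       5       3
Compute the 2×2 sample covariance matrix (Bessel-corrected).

Step 1 — column means:
  mean(U) = (7 + 5 + 5 + 3 + 5) / 5 = 25/5 = 5
  mean(V) = (6 + 4 + 2 + 6 + 3) / 5 = 21/5 = 4.2

Step 2 — sample covariance S[i,j] = (1/(n-1)) · Σ_k (x_{k,i} - mean_i) · (x_{k,j} - mean_j), with n-1 = 4.
  S[U,U] = ((2)·(2) + (0)·(0) + (0)·(0) + (-2)·(-2) + (0)·(0)) / 4 = 8/4 = 2
  S[U,V] = ((2)·(1.8) + (0)·(-0.2) + (0)·(-2.2) + (-2)·(1.8) + (0)·(-1.2)) / 4 = 0/4 = 0
  S[V,V] = ((1.8)·(1.8) + (-0.2)·(-0.2) + (-2.2)·(-2.2) + (1.8)·(1.8) + (-1.2)·(-1.2)) / 4 = 12.8/4 = 3.2

S is symmetric (S[j,i] = S[i,j]). Assembling:

S = [[2, 0],
 [0, 3.2]]


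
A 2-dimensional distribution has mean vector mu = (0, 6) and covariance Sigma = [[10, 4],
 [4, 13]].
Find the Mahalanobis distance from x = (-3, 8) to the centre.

Step 1 — centre the observation: (x - mu) = (-3, 2).

Step 2 — invert Sigma. det(Sigma) = 10·13 - (4)² = 114.
  Sigma^{-1} = (1/det) · [[d, -b], [-b, a]] = [[0.114, -0.0351],
 [-0.0351, 0.0877]].

Step 3 — form the quadratic (x - mu)^T · Sigma^{-1} · (x - mu):
  Sigma^{-1} · (x - mu) = (-0.4123, 0.2807).
  (x - mu)^T · [Sigma^{-1} · (x - mu)] = (-3)·(-0.4123) + (2)·(0.2807) = 1.7982.

Step 4 — take square root: d = √(1.7982) ≈ 1.341.

d(x, mu) = √(1.7982) ≈ 1.341


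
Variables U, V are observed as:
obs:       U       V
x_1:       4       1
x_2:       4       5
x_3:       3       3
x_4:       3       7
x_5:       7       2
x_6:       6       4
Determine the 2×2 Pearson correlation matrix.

Step 1 — column means:
  mean(U) = (4 + 4 + 3 + 3 + 7 + 6) / 6 = 27/6 = 4.5
  mean(V) = (1 + 5 + 3 + 7 + 2 + 4) / 6 = 22/6 = 3.6667

Step 2 — sample variances and covariances s[i,j] = (1/(n-1)) · Σ_k (x_{k,i} - mean_i) · (x_{k,j} - mean_j), with n-1 = 5:
  s[U,U] = ((-0.5)·(-0.5) + (-0.5)·(-0.5) + (-1.5)·(-1.5) + (-1.5)·(-1.5) + (2.5)·(2.5) + (1.5)·(1.5)) / 5 = 13.5/5 = 2.7
  s[U,V] = ((-0.5)·(-2.6667) + (-0.5)·(1.3333) + (-1.5)·(-0.6667) + (-1.5)·(3.3333) + (2.5)·(-1.6667) + (1.5)·(0.3333)) / 5 = -7/5 = -1.4
  s[V,V] = ((-2.6667)·(-2.6667) + (1.3333)·(1.3333) + (-0.6667)·(-0.6667) + (3.3333)·(3.3333) + (-1.6667)·(-1.6667) + (0.3333)·(0.3333)) / 5 = 23.3333/5 = 4.6667
  Sample standard deviations s_i = √(s[i,i]):
  s(U) = √(2.7) = 1.6432
  s(V) = √(4.6667) = 2.1602

Step 3 — r_{ij} = s_{ij} / (s_i · s_j):
  r[U,U] = 1 (diagonal).
  r[U,V] = -1.4 / (1.6432 · 2.1602) = -1.4 / 3.5496 = -0.3944
  r[V,V] = 1 (diagonal).

R is symmetric with unit diagonal. Assembling:

R = [[1, -0.3944],
 [-0.3944, 1]]


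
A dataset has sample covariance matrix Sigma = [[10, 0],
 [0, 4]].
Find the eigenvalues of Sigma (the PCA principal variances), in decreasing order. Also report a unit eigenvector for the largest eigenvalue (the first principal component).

Step 1 — characteristic polynomial of 2×2 Sigma:
  det(Sigma - λI) = λ² - trace · λ + det = 0.
  trace = 10 + 4 = 14, det = 10·4 - (0)² = 40.
Step 2 — discriminant:
  Δ = trace² - 4·det = 196 - 160 = 36.
Step 3 — eigenvalues:
  λ = (trace ± √Δ)/2 = (14 ± 6)/2,
  λ_1 = 10,  λ_2 = 4.

Step 4 — unit eigenvector for λ_1: Sigma is diagonal, so its eigenvectors are the coordinate axes. λ_1 = 10 is the diagonal entry on the first coordinate axis, hence
  v_1 = (1, 0) (||v_1|| = 1).

λ_1 = 10,  λ_2 = 4;  v_1 ≈ (1, 0)


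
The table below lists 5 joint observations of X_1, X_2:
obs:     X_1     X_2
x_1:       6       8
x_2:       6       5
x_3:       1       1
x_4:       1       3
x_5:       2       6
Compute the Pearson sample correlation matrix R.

Step 1 — column means:
  mean(X_1) = (6 + 6 + 1 + 1 + 2) / 5 = 16/5 = 3.2
  mean(X_2) = (8 + 5 + 1 + 3 + 6) / 5 = 23/5 = 4.6

Step 2 — sample variances and covariances s[i,j] = (1/(n-1)) · Σ_k (x_{k,i} - mean_i) · (x_{k,j} - mean_j), with n-1 = 4:
  s[X_1,X_1] = ((2.8)·(2.8) + (2.8)·(2.8) + (-2.2)·(-2.2) + (-2.2)·(-2.2) + (-1.2)·(-1.2)) / 4 = 26.8/4 = 6.7
  s[X_1,X_2] = ((2.8)·(3.4) + (2.8)·(0.4) + (-2.2)·(-3.6) + (-2.2)·(-1.6) + (-1.2)·(1.4)) / 4 = 20.4/4 = 5.1
  s[X_2,X_2] = ((3.4)·(3.4) + (0.4)·(0.4) + (-3.6)·(-3.6) + (-1.6)·(-1.6) + (1.4)·(1.4)) / 4 = 29.2/4 = 7.3
  Sample standard deviations s_i = √(s[i,i]):
  s(X_1) = √(6.7) = 2.5884
  s(X_2) = √(7.3) = 2.7019

Step 3 — r_{ij} = s_{ij} / (s_i · s_j):
  r[X_1,X_1] = 1 (diagonal).
  r[X_1,X_2] = 5.1 / (2.5884 · 2.7019) = 5.1 / 6.9936 = 0.7292
  r[X_2,X_2] = 1 (diagonal).

R is symmetric with unit diagonal. Assembling:

R = [[1, 0.7292],
 [0.7292, 1]]


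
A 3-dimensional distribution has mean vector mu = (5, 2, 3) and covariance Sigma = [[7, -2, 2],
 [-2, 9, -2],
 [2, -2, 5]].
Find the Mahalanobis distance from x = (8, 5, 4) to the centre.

Step 1 — centre the observation: (x - mu) = (3, 3, 1).

Step 2 — invert Sigma (cofactor / det for 3×3, or solve directly):
  Sigma^{-1} = [[0.166, 0.0243, -0.0567],
 [0.0243, 0.1255, 0.0405],
 [-0.0567, 0.0405, 0.2389]].

Step 3 — form the quadratic (x - mu)^T · Sigma^{-1} · (x - mu):
  Sigma^{-1} · (x - mu) = (0.5142, 0.4899, 0.1903).
  (x - mu)^T · [Sigma^{-1} · (x - mu)] = (3)·(0.5142) + (3)·(0.4899) + (1)·(0.1903) = 3.2024.

Step 4 — take square root: d = √(3.2024) ≈ 1.7895.

d(x, mu) = √(3.2024) ≈ 1.7895


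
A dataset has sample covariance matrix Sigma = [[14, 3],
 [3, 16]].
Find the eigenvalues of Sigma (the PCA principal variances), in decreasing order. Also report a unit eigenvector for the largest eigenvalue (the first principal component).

Step 1 — characteristic polynomial of 2×2 Sigma:
  det(Sigma - λI) = λ² - trace · λ + det = 0.
  trace = 14 + 16 = 30, det = 14·16 - (3)² = 215.
Step 2 — discriminant:
  Δ = trace² - 4·det = 900 - 860 = 40.
Step 3 — eigenvalues:
  λ = (trace ± √Δ)/2 = (30 ± 6.3246)/2,
  λ_1 = 18.1623,  λ_2 = 11.8377.

Step 4 — unit eigenvector for λ_1: solve (Sigma - λ_1 I)v = 0. First row:
  (14 - 18.1623)·v_x + (3)·v_y = 0, i.e. (-4.1623)·v_x + (3)·v_y = 0,
  so v ∝ (b, λ_1 - a) = (3, 4.1623) = u.
  ||u|| = √((3)² + (4.1623)²) = √(26.3246) ≈ 5.1307,
  v_1 = u/||u|| ≈ (0.5847, 0.8112) (||v_1|| = 1).

λ_1 = 18.1623,  λ_2 = 11.8377;  v_1 ≈ (0.5847, 0.8112)


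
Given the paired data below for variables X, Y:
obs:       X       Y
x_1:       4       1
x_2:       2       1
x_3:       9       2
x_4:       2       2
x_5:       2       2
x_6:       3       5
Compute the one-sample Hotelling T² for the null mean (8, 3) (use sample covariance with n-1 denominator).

Step 1 — sample mean vector:
  mean(X) = (4 + 2 + 9 + 2 + 2 + 3) / 6 = 22/6 = 3.6667
  mean(Y) = (1 + 1 + 2 + 2 + 2 + 5) / 6 = 13/6 = 2.1667
  x̄ = (3.6667, 2.1667),  deviation x̄ - mu_0 = (3.6667, 2.1667) - (8, 3) = (-4.3333, -0.8333).

Step 2 — sample covariance matrix, S[i,j] = (1/(n-1)) · Σ_k (x_{k,i} - mean_i) · (x_{k,j} - mean_j), divisor n-1 = 5:
  S[X,X] = ((0.3333)·(0.3333) + (-1.6667)·(-1.6667) + (5.3333)·(5.3333) + (-1.6667)·(-1.6667) + (-1.6667)·(-1.6667) + (-0.6667)·(-0.6667)) / 5 = 37.3333/5 = 7.4667
  S[X,Y] = ((0.3333)·(-1.1667) + (-1.6667)·(-1.1667) + (5.3333)·(-0.1667) + (-1.6667)·(-0.1667) + (-1.6667)·(-0.1667) + (-0.6667)·(2.8333)) / 5 = -0.6667/5 = -0.1333
  S[Y,Y] = ((-1.1667)·(-1.1667) + (-1.1667)·(-1.1667) + (-0.1667)·(-0.1667) + (-0.1667)·(-0.1667) + (-0.1667)·(-0.1667) + (2.8333)·(2.8333)) / 5 = 10.8333/5 = 2.1667
  S = [[7.4667, -0.1333],
 [-0.1333, 2.1667]].

Step 3 — invert S. det(S) = 7.4667·2.1667 - (-0.1333)² = 16.16.
  S^{-1} = (1/det) · [[d, -b], [-b, a]] = [[0.1341, 0.0083],
 [0.0083, 0.462]].

Step 4 — quadratic form (x̄ - mu_0)^T · S^{-1} · (x̄ - mu_0):
  S^{-1} · (x̄ - mu_0) = (-0.5879, -0.4208),
  (x̄ - mu_0)^T · [...] = (-4.3333)·(-0.5879) + (-0.8333)·(-0.4208) = 2.8981.

Step 5 — scale by n: T² = 6 · 2.8981 = 17.3886.

T² ≈ 17.3886


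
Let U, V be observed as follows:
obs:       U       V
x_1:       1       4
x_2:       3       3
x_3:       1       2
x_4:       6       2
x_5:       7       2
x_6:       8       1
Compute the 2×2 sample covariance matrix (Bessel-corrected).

Step 1 — column means:
  mean(U) = (1 + 3 + 1 + 6 + 7 + 8) / 6 = 26/6 = 4.3333
  mean(V) = (4 + 3 + 2 + 2 + 2 + 1) / 6 = 14/6 = 2.3333

Step 2 — sample covariance S[i,j] = (1/(n-1)) · Σ_k (x_{k,i} - mean_i) · (x_{k,j} - mean_j), with n-1 = 5.
  S[U,U] = ((-3.3333)·(-3.3333) + (-1.3333)·(-1.3333) + (-3.3333)·(-3.3333) + (1.6667)·(1.6667) + (2.6667)·(2.6667) + (3.6667)·(3.6667)) / 5 = 47.3333/5 = 9.4667
  S[U,V] = ((-3.3333)·(1.6667) + (-1.3333)·(0.6667) + (-3.3333)·(-0.3333) + (1.6667)·(-0.3333) + (2.6667)·(-0.3333) + (3.6667)·(-1.3333)) / 5 = -11.6667/5 = -2.3333
  S[V,V] = ((1.6667)·(1.6667) + (0.6667)·(0.6667) + (-0.3333)·(-0.3333) + (-0.3333)·(-0.3333) + (-0.3333)·(-0.3333) + (-1.3333)·(-1.3333)) / 5 = 5.3333/5 = 1.0667

S is symmetric (S[j,i] = S[i,j]). Assembling:

S = [[9.4667, -2.3333],
 [-2.3333, 1.0667]]


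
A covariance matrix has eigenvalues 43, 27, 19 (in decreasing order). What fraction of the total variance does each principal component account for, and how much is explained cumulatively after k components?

Step 1 — total variance = trace(Sigma) = Σ λ_i = 43 + 27 + 19 = 89.

Step 2 — fraction explained by component i = λ_i / Σ λ:
  PC1: 43/89 = 0.4831
  PC2: 27/89 = 0.3034
  PC3: 19/89 = 0.2135

Step 3 — cumulative fraction after k components = (λ_1 + ... + λ_k) / Σ λ:
  k = 1: 43/89 = 0.4831
  k = 2: (43 + 27)/89 = 70/89 = 0.7865
  k = 3: (43 + 27 + 19)/89 = 89/89 = 1

Summary (fraction, with percent):

explained: PC1 0.4831 (48.31%), PC2 0.3034 (30.34%), PC3 0.2135 (21.35%);  cumulative: 0.4831, 0.7865, 1


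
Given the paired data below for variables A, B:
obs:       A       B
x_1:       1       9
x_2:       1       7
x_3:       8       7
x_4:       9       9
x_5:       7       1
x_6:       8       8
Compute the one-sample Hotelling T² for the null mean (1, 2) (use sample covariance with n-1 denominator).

Step 1 — sample mean vector:
  mean(A) = (1 + 1 + 8 + 9 + 7 + 8) / 6 = 34/6 = 5.6667
  mean(B) = (9 + 7 + 7 + 9 + 1 + 8) / 6 = 41/6 = 6.8333
  x̄ = (5.6667, 6.8333),  deviation x̄ - mu_0 = (5.6667, 6.8333) - (1, 2) = (4.6667, 4.8333).

Step 2 — sample covariance matrix, S[i,j] = (1/(n-1)) · Σ_k (x_{k,i} - mean_i) · (x_{k,j} - mean_j), divisor n-1 = 5:
  S[A,A] = ((-4.6667)·(-4.6667) + (-4.6667)·(-4.6667) + (2.3333)·(2.3333) + (3.3333)·(3.3333) + (1.3333)·(1.3333) + (2.3333)·(2.3333)) / 5 = 67.3333/5 = 13.4667
  S[A,B] = ((-4.6667)·(2.1667) + (-4.6667)·(0.1667) + (2.3333)·(0.1667) + (3.3333)·(2.1667) + (1.3333)·(-5.8333) + (2.3333)·(1.1667)) / 5 = -8.3333/5 = -1.6667
  S[B,B] = ((2.1667)·(2.1667) + (0.1667)·(0.1667) + (0.1667)·(0.1667) + (2.1667)·(2.1667) + (-5.8333)·(-5.8333) + (1.1667)·(1.1667)) / 5 = 44.8333/5 = 8.9667
  S = [[13.4667, -1.6667],
 [-1.6667, 8.9667]].

Step 3 — invert S. det(S) = 13.4667·8.9667 - (-1.6667)² = 117.9733.
  S^{-1} = (1/det) · [[d, -b], [-b, a]] = [[0.076, 0.0141],
 [0.0141, 0.1142]].

Step 4 — quadratic form (x̄ - mu_0)^T · S^{-1} · (x̄ - mu_0):
  S^{-1} · (x̄ - mu_0) = (0.423, 0.6177),
  (x̄ - mu_0)^T · [...] = (4.6667)·(0.423) + (4.8333)·(0.6177) = 4.9592.

Step 5 — scale by n: T² = 6 · 4.9592 = 29.7553.

T² ≈ 29.7553


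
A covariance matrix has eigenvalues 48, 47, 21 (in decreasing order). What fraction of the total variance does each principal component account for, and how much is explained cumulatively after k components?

Step 1 — total variance = trace(Sigma) = Σ λ_i = 48 + 47 + 21 = 116.

Step 2 — fraction explained by component i = λ_i / Σ λ:
  PC1: 48/116 = 0.4138
  PC2: 47/116 = 0.4052
  PC3: 21/116 = 0.181

Step 3 — cumulative fraction after k components = (λ_1 + ... + λ_k) / Σ λ:
  k = 1: 48/116 = 0.4138
  k = 2: (48 + 47)/116 = 95/116 = 0.819
  k = 3: (48 + 47 + 21)/116 = 116/116 = 1

Summary (fraction, with percent):

explained: PC1 0.4138 (41.38%), PC2 0.4052 (40.52%), PC3 0.181 (18.1%);  cumulative: 0.4138, 0.819, 1


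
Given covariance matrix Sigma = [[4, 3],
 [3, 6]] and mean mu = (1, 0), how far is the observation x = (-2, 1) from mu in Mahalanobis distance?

Step 1 — centre the observation: (x - mu) = (-3, 1).

Step 2 — invert Sigma. det(Sigma) = 4·6 - (3)² = 15.
  Sigma^{-1} = (1/det) · [[d, -b], [-b, a]] = [[0.4, -0.2],
 [-0.2, 0.2667]].

Step 3 — form the quadratic (x - mu)^T · Sigma^{-1} · (x - mu):
  Sigma^{-1} · (x - mu) = (-1.4, 0.8667).
  (x - mu)^T · [Sigma^{-1} · (x - mu)] = (-3)·(-1.4) + (1)·(0.8667) = 5.0667.

Step 4 — take square root: d = √(5.0667) ≈ 2.2509.

d(x, mu) = √(5.0667) ≈ 2.2509


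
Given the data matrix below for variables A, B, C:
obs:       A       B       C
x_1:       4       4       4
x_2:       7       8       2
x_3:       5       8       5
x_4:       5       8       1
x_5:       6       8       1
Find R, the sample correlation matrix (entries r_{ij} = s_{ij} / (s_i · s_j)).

Step 1 — column means:
  mean(A) = (4 + 7 + 5 + 5 + 6) / 5 = 27/5 = 5.4
  mean(B) = (4 + 8 + 8 + 8 + 8) / 5 = 36/5 = 7.2
  mean(C) = (4 + 2 + 5 + 1 + 1) / 5 = 13/5 = 2.6

Step 2 — sample variances and covariances s[i,j] = (1/(n-1)) · Σ_k (x_{k,i} - mean_i) · (x_{k,j} - mean_j), with n-1 = 4:
  s[A,A] = ((-1.4)·(-1.4) + (1.6)·(1.6) + (-0.4)·(-0.4) + (-0.4)·(-0.4) + (0.6)·(0.6)) / 4 = 5.2/4 = 1.3
  s[A,B] = ((-1.4)·(-3.2) + (1.6)·(0.8) + (-0.4)·(0.8) + (-0.4)·(0.8) + (0.6)·(0.8)) / 4 = 5.6/4 = 1.4
  s[A,C] = ((-1.4)·(1.4) + (1.6)·(-0.6) + (-0.4)·(2.4) + (-0.4)·(-1.6) + (0.6)·(-1.6)) / 4 = -4.2/4 = -1.05
  s[B,B] = ((-3.2)·(-3.2) + (0.8)·(0.8) + (0.8)·(0.8) + (0.8)·(0.8) + (0.8)·(0.8)) / 4 = 12.8/4 = 3.2
  s[B,C] = ((-3.2)·(1.4) + (0.8)·(-0.6) + (0.8)·(2.4) + (0.8)·(-1.6) + (0.8)·(-1.6)) / 4 = -5.6/4 = -1.4
  s[C,C] = ((1.4)·(1.4) + (-0.6)·(-0.6) + (2.4)·(2.4) + (-1.6)·(-1.6) + (-1.6)·(-1.6)) / 4 = 13.2/4 = 3.3
  Sample standard deviations s_i = √(s[i,i]):
  s(A) = √(1.3) = 1.1402
  s(B) = √(3.2) = 1.7889
  s(C) = √(3.3) = 1.8166

Step 3 — r_{ij} = s_{ij} / (s_i · s_j):
  r[A,A] = 1 (diagonal).
  r[A,B] = 1.4 / (1.1402 · 1.7889) = 1.4 / 2.0396 = 0.6864
  r[A,C] = -1.05 / (1.1402 · 1.8166) = -1.05 / 2.0712 = -0.5069
  r[B,B] = 1 (diagonal).
  r[B,C] = -1.4 / (1.7889 · 1.8166) = -1.4 / 3.2496 = -0.4308
  r[C,C] = 1 (diagonal).

R is symmetric with unit diagonal. Assembling:

R = [[1, 0.6864, -0.5069],
 [0.6864, 1, -0.4308],
 [-0.5069, -0.4308, 1]]


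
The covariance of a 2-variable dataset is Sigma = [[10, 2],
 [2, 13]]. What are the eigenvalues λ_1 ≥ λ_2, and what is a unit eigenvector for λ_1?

Step 1 — characteristic polynomial of 2×2 Sigma:
  det(Sigma - λI) = λ² - trace · λ + det = 0.
  trace = 10 + 13 = 23, det = 10·13 - (2)² = 126.
Step 2 — discriminant:
  Δ = trace² - 4·det = 529 - 504 = 25.
Step 3 — eigenvalues:
  λ = (trace ± √Δ)/2 = (23 ± 5)/2,
  λ_1 = 14,  λ_2 = 9.

Step 4 — unit eigenvector for λ_1: solve (Sigma - λ_1 I)v = 0. First row:
  (10 - 14)·v_x + (2)·v_y = 0, i.e. (-4)·v_x + (2)·v_y = 0,
  so v ∝ (b, λ_1 - a) = (2, 4) = u.
  ||u|| = √((2)² + (4)²) = √(20) ≈ 4.4721,
  v_1 = u/||u|| ≈ (0.4472, 0.8944) (||v_1|| = 1).

λ_1 = 14,  λ_2 = 9;  v_1 ≈ (0.4472, 0.8944)


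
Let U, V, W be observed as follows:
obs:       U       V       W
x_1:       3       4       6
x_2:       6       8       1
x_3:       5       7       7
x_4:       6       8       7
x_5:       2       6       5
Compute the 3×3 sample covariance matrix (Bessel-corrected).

Step 1 — column means:
  mean(U) = (3 + 6 + 5 + 6 + 2) / 5 = 22/5 = 4.4
  mean(V) = (4 + 8 + 7 + 8 + 6) / 5 = 33/5 = 6.6
  mean(W) = (6 + 1 + 7 + 7 + 5) / 5 = 26/5 = 5.2

Step 2 — sample covariance S[i,j] = (1/(n-1)) · Σ_k (x_{k,i} - mean_i) · (x_{k,j} - mean_j), with n-1 = 4.
  S[U,U] = ((-1.4)·(-1.4) + (1.6)·(1.6) + (0.6)·(0.6) + (1.6)·(1.6) + (-2.4)·(-2.4)) / 4 = 13.2/4 = 3.3
  S[U,V] = ((-1.4)·(-2.6) + (1.6)·(1.4) + (0.6)·(0.4) + (1.6)·(1.4) + (-2.4)·(-0.6)) / 4 = 9.8/4 = 2.45
  S[U,W] = ((-1.4)·(0.8) + (1.6)·(-4.2) + (0.6)·(1.8) + (1.6)·(1.8) + (-2.4)·(-0.2)) / 4 = -3.4/4 = -0.85
  S[V,V] = ((-2.6)·(-2.6) + (1.4)·(1.4) + (0.4)·(0.4) + (1.4)·(1.4) + (-0.6)·(-0.6)) / 4 = 11.2/4 = 2.8
  S[V,W] = ((-2.6)·(0.8) + (1.4)·(-4.2) + (0.4)·(1.8) + (1.4)·(1.8) + (-0.6)·(-0.2)) / 4 = -4.6/4 = -1.15
  S[W,W] = ((0.8)·(0.8) + (-4.2)·(-4.2) + (1.8)·(1.8) + (1.8)·(1.8) + (-0.2)·(-0.2)) / 4 = 24.8/4 = 6.2

S is symmetric (S[j,i] = S[i,j]). Assembling:

S = [[3.3, 2.45, -0.85],
 [2.45, 2.8, -1.15],
 [-0.85, -1.15, 6.2]]


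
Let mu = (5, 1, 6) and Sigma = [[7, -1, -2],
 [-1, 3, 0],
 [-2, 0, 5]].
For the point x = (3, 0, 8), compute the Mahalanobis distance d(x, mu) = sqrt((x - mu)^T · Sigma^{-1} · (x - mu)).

Step 1 — centre the observation: (x - mu) = (-2, -1, 2).

Step 2 — invert Sigma (cofactor / det for 3×3, or solve directly):
  Sigma^{-1} = [[0.1705, 0.0568, 0.0682],
 [0.0568, 0.3523, 0.0227],
 [0.0682, 0.0227, 0.2273]].

Step 3 — form the quadratic (x - mu)^T · Sigma^{-1} · (x - mu):
  Sigma^{-1} · (x - mu) = (-0.2614, -0.4205, 0.2955).
  (x - mu)^T · [Sigma^{-1} · (x - mu)] = (-2)·(-0.2614) + (-1)·(-0.4205) + (2)·(0.2955) = 1.5341.

Step 4 — take square root: d = √(1.5341) ≈ 1.2386.

d(x, mu) = √(1.5341) ≈ 1.2386


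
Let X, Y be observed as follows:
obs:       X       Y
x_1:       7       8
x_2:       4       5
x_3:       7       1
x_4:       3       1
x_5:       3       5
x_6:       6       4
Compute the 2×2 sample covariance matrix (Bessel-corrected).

Step 1 — column means:
  mean(X) = (7 + 4 + 7 + 3 + 3 + 6) / 6 = 30/6 = 5
  mean(Y) = (8 + 5 + 1 + 1 + 5 + 4) / 6 = 24/6 = 4

Step 2 — sample covariance S[i,j] = (1/(n-1)) · Σ_k (x_{k,i} - mean_i) · (x_{k,j} - mean_j), with n-1 = 5.
  S[X,X] = ((2)·(2) + (-1)·(-1) + (2)·(2) + (-2)·(-2) + (-2)·(-2) + (1)·(1)) / 5 = 18/5 = 3.6
  S[X,Y] = ((2)·(4) + (-1)·(1) + (2)·(-3) + (-2)·(-3) + (-2)·(1) + (1)·(0)) / 5 = 5/5 = 1
  S[Y,Y] = ((4)·(4) + (1)·(1) + (-3)·(-3) + (-3)·(-3) + (1)·(1) + (0)·(0)) / 5 = 36/5 = 7.2

S is symmetric (S[j,i] = S[i,j]). Assembling:

S = [[3.6, 1],
 [1, 7.2]]


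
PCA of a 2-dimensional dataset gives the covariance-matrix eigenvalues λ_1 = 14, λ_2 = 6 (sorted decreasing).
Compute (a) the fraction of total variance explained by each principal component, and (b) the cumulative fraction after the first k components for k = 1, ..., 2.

Step 1 — total variance = trace(Sigma) = Σ λ_i = 14 + 6 = 20.

Step 2 — fraction explained by component i = λ_i / Σ λ:
  PC1: 14/20 = 0.7
  PC2: 6/20 = 0.3

Step 3 — cumulative fraction after k components = (λ_1 + ... + λ_k) / Σ λ:
  k = 1: 14/20 = 0.7
  k = 2: (14 + 6)/20 = 20/20 = 1

Summary (fraction, with percent):

explained: PC1 0.7 (70%), PC2 0.3 (30%);  cumulative: 0.7, 1


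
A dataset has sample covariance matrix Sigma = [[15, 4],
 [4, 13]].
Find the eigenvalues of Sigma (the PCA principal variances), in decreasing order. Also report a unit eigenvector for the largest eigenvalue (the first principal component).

Step 1 — characteristic polynomial of 2×2 Sigma:
  det(Sigma - λI) = λ² - trace · λ + det = 0.
  trace = 15 + 13 = 28, det = 15·13 - (4)² = 179.
Step 2 — discriminant:
  Δ = trace² - 4·det = 784 - 716 = 68.
Step 3 — eigenvalues:
  λ = (trace ± √Δ)/2 = (28 ± 8.2462)/2,
  λ_1 = 18.1231,  λ_2 = 9.8769.

Step 4 — unit eigenvector for λ_1: solve (Sigma - λ_1 I)v = 0. First row:
  (15 - 18.1231)·v_x + (4)·v_y = 0, i.e. (-3.1231)·v_x + (4)·v_y = 0,
  so v ∝ (b, λ_1 - a) = (4, 3.1231) = u.
  ||u|| = √((4)² + (3.1231)²) = √(25.7538) ≈ 5.0748,
  v_1 = u/||u|| ≈ (0.7882, 0.6154) (||v_1|| = 1).

λ_1 = 18.1231,  λ_2 = 9.8769;  v_1 ≈ (0.7882, 0.6154)
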